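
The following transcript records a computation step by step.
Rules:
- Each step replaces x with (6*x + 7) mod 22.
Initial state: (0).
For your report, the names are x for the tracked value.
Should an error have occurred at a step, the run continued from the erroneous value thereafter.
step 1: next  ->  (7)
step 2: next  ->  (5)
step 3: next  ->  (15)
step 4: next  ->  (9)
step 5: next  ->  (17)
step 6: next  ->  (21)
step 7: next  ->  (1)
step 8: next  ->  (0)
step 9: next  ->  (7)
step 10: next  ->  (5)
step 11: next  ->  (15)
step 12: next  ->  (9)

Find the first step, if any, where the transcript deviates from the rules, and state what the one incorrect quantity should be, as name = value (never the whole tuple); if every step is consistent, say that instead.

step 8, x = 13

Step 1: x = (6*0 + 7) mod 22 = 7 — same as recorded.
Step 2: x = (6*7 + 7) mod 22 = 5 — confirmed correct.
Step 3: x = (6*5 + 7) mod 22 = 15 — same as recorded.
Step 4: x = (6*15 + 7) mod 22 = 9 — same as recorded.
Step 5: x = (6*9 + 7) mod 22 = 17 — in agreement.
Step 6: x = (6*17 + 7) mod 22 = 21 — no discrepancy.
Step 7: x = (6*21 + 7) mod 22 = 1 — confirmed correct.
Step 8: x = (6*1 + 7) mod 22 = 13 — the entry is off here.
That makes step 8 the first incorrect line — x = 13 is what it should show.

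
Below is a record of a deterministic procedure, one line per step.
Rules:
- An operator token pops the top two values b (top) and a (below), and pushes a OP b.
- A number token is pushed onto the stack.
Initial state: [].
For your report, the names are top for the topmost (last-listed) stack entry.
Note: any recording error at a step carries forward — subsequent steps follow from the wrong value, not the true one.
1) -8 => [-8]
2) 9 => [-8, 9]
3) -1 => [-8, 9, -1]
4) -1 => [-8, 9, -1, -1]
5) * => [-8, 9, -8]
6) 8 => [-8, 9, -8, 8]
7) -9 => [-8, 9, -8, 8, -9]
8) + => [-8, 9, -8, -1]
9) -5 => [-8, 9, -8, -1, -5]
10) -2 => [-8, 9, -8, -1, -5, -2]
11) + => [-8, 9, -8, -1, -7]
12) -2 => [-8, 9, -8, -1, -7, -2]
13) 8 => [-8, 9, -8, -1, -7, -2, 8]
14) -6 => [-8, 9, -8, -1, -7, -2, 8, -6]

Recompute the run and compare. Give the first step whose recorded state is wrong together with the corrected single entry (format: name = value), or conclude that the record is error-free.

1. push -8: top = -8 (confirmed correct)
2. push 9: top = 9 (same as recorded)
3. push -1: top = -1 (consistent with the record)
4. push -1: top = -1 (consistent with the record)
5. -1 * -1 = 1 (not what was recorded)
Step 5 is the first one off; corrected, top = 1.

step 5, top = 1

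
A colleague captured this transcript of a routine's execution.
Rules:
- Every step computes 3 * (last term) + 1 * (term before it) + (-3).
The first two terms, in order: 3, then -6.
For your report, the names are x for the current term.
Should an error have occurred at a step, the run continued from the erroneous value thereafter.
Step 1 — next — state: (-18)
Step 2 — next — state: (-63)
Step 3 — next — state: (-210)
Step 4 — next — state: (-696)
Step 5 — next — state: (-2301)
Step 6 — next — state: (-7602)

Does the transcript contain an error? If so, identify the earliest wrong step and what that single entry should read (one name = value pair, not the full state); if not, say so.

Step 1: x = 3*(-6) + (1)*(3) + (-3) = -18 — verified.
Step 2: x = 3*(-18) + (1)*(-6) + (-3) = -63 — checks out.
Step 3: x = 3*(-63) + (1)*(-18) + (-3) = -210 — in agreement.
Step 4: x = 3*(-210) + (1)*(-63) + (-3) = -696 — exactly as logged.
Step 5: x = 3*(-696) + (1)*(-210) + (-3) = -2301 — confirmed correct.
Step 6: x = 3*(-2301) + (1)*(-696) + (-3) = -7602 — checks out.
The whole run recomputes cleanly — no discrepancies.

no error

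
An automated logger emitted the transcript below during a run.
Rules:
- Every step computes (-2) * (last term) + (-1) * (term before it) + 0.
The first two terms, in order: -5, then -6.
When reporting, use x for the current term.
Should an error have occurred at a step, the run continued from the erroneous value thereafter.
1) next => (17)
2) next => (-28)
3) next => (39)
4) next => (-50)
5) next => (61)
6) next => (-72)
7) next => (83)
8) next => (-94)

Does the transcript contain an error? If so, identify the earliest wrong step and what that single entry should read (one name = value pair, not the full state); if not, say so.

1. x = -2*(-6) + (-1)*(-5) + (0) = 17 (checks out)
2. x = -2*(17) + (-1)*(-6) + (0) = -28 (confirmed correct)
3. x = -2*(-28) + (-1)*(17) + (0) = 39 (checks out)
4. x = -2*(39) + (-1)*(-28) + (0) = -50 (in agreement)
5. x = -2*(-50) + (-1)*(39) + (0) = 61 (verified)
6. x = -2*(61) + (-1)*(-50) + (0) = -72 (exactly as logged)
7. x = -2*(-72) + (-1)*(61) + (0) = 83 (consistent with the transcript)
8. x = -2*(83) + (-1)*(-72) + (0) = -94 (confirmed correct)
Each recorded entry agrees with the recomputation.

no error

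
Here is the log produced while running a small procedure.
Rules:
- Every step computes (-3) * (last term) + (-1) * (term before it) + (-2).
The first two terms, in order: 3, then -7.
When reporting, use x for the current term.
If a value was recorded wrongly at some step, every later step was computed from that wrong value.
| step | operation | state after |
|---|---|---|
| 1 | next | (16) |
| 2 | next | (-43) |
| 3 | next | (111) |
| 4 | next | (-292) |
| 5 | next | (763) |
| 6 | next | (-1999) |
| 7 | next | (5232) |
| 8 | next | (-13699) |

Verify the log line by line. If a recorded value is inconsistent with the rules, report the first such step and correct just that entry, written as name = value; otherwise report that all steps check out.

no error

step 1: x = -3*(-7) + (-1)*(3) + (-2) = 16 -> no discrepancy
step 2: x = -3*(16) + (-1)*(-7) + (-2) = -43 -> no discrepancy
step 3: x = -3*(-43) + (-1)*(16) + (-2) = 111 -> agrees with the log
step 4: x = -3*(111) + (-1)*(-43) + (-2) = -292 -> in agreement
step 5: x = -3*(-292) + (-1)*(111) + (-2) = 763 -> exactly as logged
step 6: x = -3*(763) + (-1)*(-292) + (-2) = -1999 -> exactly as logged
step 7: x = -3*(-1999) + (-1)*(763) + (-2) = 5232 -> verified
step 8: x = -3*(5232) + (-1)*(-1999) + (-2) = -13699 -> checks out
All steps check out; nothing to correct.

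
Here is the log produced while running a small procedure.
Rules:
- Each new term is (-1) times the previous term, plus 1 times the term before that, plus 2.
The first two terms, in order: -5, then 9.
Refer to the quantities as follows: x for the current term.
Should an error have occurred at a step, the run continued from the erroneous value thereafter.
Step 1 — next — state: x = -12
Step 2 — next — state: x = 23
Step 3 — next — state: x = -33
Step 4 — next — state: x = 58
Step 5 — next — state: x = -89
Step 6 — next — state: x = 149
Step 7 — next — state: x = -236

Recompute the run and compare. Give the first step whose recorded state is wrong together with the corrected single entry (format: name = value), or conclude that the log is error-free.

Step 1: x = -1*(9) + (1)*(-5) + (2) = -12 — matches.
Step 2: x = -1*(-12) + (1)*(9) + (2) = 23 — in agreement.
Step 3: x = -1*(23) + (1)*(-12) + (2) = -33 — in agreement.
Step 4: x = -1*(-33) + (1)*(23) + (2) = 58 — exactly as logged.
Step 5: x = -1*(58) + (1)*(-33) + (2) = -89 — matches.
Step 6: x = -1*(-89) + (1)*(58) + (2) = 149 — checks out.
Step 7: x = -1*(149) + (1)*(-89) + (2) = -236 — consistent with the log.
Every step is consistent.

no error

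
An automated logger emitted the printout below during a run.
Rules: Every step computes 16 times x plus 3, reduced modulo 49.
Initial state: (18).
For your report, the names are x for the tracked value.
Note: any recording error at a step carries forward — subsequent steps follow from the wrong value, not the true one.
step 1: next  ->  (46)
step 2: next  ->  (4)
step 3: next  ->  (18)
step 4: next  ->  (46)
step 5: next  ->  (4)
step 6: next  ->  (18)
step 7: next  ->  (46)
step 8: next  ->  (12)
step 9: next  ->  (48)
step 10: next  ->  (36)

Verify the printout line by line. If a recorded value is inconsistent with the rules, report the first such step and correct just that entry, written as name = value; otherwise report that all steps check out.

step 8, x = 4

1. x = (16*18 + 3) mod 49 = 46 (matches)
2. x = (16*46 + 3) mod 49 = 4 (confirmed correct)
3. x = (16*4 + 3) mod 49 = 18 (matches)
4. x = (16*18 + 3) mod 49 = 46 (in agreement)
5. x = (16*46 + 3) mod 49 = 4 (same as recorded)
6. x = (16*4 + 3) mod 49 = 18 (matches)
7. x = (16*18 + 3) mod 49 = 46 (same as recorded)
8. x = (16*46 + 3) mod 49 = 4 (not what was recorded)
First deviation found at step 8; the corrected entry is x = 4.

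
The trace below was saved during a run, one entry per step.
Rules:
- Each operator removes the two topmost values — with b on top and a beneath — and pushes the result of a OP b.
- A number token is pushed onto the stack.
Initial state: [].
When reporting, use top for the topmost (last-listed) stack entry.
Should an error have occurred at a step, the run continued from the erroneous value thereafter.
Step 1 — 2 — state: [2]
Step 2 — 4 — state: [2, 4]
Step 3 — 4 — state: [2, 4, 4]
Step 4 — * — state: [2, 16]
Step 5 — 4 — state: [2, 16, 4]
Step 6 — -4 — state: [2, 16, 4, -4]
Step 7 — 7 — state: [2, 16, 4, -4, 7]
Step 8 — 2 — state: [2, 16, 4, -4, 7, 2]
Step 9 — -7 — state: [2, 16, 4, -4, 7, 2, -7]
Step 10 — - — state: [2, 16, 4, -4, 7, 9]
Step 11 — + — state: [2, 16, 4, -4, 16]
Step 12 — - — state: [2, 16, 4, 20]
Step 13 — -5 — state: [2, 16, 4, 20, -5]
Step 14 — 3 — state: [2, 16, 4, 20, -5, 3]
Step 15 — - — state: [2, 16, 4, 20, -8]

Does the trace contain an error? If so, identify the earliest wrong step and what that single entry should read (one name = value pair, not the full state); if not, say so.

step 12, top = -20

Recomputing the run from the initial state:
step 1: [2]
step 2: [2, 4]
step 3: [2, 4, 4]
step 4: [2, 16]
step 5: [2, 16, 4]
step 6: [2, 16, 4, -4]
step 7: [2, 16, 4, -4, 7]
step 8: [2, 16, 4, -4, 7, 2]
step 9: [2, 16, 4, -4, 7, 2, -7]
step 10: [2, 16, 4, -4, 7, 9]
step 11: [2, 16, 4, -4, 16]
step 12: [2, 16, 4, -20]
step 13: [2, 16, 4, -20, -5]
step 14: [2, 16, 4, -20, -5, 3]
step 15: [2, 16, 4, -20, -8]
The first disagreement with the trace is at step 12, where the value should be top = -20.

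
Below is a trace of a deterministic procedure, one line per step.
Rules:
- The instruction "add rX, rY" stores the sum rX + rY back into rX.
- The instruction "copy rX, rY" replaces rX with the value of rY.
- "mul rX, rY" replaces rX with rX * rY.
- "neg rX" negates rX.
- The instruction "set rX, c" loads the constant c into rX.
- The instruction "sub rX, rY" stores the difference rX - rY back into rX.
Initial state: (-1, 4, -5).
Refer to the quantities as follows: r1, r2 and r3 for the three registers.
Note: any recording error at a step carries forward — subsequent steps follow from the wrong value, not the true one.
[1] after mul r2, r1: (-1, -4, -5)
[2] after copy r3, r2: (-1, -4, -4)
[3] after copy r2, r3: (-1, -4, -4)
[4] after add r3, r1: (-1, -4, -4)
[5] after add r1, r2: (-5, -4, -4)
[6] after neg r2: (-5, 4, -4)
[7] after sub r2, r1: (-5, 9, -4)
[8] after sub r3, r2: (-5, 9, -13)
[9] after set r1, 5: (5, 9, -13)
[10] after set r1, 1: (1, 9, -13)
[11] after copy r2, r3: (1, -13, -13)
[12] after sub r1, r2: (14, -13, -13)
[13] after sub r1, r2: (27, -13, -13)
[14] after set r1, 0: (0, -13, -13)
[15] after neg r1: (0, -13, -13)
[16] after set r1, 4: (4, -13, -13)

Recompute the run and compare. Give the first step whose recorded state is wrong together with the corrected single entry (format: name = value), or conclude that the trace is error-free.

step 4, r3 = -5

Recomputing the run from the initial state:
step 1: r1 = -1, r2 = -4, r3 = -5
step 2: r1 = -1, r2 = -4, r3 = -4
step 3: r1 = -1, r2 = -4, r3 = -4
step 4: r1 = -1, r2 = -4, r3 = -5
step 5: r1 = -5, r2 = -4, r3 = -5
step 6: r1 = -5, r2 = 4, r3 = -5
step 7: r1 = -5, r2 = 9, r3 = -5
step 8: r1 = -5, r2 = 9, r3 = -14
step 9: r1 = 5, r2 = 9, r3 = -14
step 10: r1 = 1, r2 = 9, r3 = -14
step 11: r1 = 1, r2 = -14, r3 = -14
step 12: r1 = 15, r2 = -14, r3 = -14
step 13: r1 = 29, r2 = -14, r3 = -14
step 14: r1 = 0, r2 = -14, r3 = -14
step 15: r1 = 0, r2 = -14, r3 = -14
step 16: r1 = 4, r2 = -14, r3 = -14
The first disagreement with the trace is at step 4, where the value should be r3 = -5.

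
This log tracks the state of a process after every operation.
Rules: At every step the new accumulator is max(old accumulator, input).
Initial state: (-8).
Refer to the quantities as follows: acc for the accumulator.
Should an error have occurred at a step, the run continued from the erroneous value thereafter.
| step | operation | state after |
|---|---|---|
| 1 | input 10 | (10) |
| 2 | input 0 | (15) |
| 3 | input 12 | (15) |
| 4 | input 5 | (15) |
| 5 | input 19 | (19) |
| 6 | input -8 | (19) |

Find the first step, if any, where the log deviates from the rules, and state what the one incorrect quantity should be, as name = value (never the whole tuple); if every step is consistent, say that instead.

step 2, acc = 10

Recomputing the run from the initial state:
step 1: acc = 10
step 2: acc = 10
step 3: acc = 12
step 4: acc = 12
step 5: acc = 19
step 6: acc = 19
The first disagreement with the log is at step 2, where the value should be acc = 10.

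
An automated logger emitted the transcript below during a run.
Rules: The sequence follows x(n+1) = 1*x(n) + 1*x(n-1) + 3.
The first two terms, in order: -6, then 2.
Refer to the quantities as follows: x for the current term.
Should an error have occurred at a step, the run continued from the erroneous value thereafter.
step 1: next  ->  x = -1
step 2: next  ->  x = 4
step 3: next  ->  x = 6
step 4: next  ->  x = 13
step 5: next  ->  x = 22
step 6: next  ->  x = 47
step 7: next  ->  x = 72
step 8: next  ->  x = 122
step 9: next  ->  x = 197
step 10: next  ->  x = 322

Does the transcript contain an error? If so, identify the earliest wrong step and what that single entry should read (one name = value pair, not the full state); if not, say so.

step 6, x = 38

Recomputing the run from the initial state:
step 1: x = -1
step 2: x = 4
step 3: x = 6
step 4: x = 13
step 5: x = 22
step 6: x = 38
step 7: x = 63
step 8: x = 104
step 9: x = 170
step 10: x = 277
The first disagreement with the transcript is at step 6, where the value should be x = 38.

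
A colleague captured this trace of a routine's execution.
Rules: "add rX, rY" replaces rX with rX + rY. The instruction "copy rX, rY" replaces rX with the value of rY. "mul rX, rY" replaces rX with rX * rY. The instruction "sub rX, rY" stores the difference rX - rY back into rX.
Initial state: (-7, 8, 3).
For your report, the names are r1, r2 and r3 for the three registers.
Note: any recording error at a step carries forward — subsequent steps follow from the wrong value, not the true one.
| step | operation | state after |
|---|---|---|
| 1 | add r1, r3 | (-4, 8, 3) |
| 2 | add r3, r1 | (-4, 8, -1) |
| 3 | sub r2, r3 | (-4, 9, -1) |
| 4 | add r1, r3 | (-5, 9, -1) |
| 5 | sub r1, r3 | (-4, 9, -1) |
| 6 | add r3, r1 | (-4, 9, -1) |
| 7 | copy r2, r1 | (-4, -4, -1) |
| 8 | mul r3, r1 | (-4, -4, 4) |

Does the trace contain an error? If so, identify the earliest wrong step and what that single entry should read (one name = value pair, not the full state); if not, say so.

step 6, r3 = -5

step 1: r1 = -7 + 3 = -4 -> consistent with the trace
step 2: r3 = 3 + -4 = -1 -> exactly as logged
step 3: r2 = 8 - -1 = 9 -> no discrepancy
step 4: r1 = -4 + -1 = -5 -> matches
step 5: r1 = -5 - -1 = -4 -> consistent with the trace
step 6: r3 = -1 + -4 = -5 -> the entry is off here
The audit stops at step 6: the recorded entry is wrong and should be r3 = -5.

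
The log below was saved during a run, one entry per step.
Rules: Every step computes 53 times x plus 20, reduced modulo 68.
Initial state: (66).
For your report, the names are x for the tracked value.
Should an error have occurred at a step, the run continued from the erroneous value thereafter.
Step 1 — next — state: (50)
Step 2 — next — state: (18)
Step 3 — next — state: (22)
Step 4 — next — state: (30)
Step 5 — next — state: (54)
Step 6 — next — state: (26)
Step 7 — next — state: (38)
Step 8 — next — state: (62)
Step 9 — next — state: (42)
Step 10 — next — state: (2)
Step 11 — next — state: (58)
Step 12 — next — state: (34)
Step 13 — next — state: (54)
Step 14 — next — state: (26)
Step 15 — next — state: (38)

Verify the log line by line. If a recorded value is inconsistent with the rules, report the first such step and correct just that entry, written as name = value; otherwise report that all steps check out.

1. x = (53*66 + 20) mod 68 = 50 (same as recorded)
2. x = (53*50 + 20) mod 68 = 18 (exactly as logged)
3. x = (53*18 + 20) mod 68 = 22 (verified)
4. x = (53*22 + 20) mod 68 = 30 (consistent with the log)
5. x = (53*30 + 20) mod 68 = 46 (a discrepancy with the log)
Step 5 is the first one off; corrected, x = 46.

step 5, x = 46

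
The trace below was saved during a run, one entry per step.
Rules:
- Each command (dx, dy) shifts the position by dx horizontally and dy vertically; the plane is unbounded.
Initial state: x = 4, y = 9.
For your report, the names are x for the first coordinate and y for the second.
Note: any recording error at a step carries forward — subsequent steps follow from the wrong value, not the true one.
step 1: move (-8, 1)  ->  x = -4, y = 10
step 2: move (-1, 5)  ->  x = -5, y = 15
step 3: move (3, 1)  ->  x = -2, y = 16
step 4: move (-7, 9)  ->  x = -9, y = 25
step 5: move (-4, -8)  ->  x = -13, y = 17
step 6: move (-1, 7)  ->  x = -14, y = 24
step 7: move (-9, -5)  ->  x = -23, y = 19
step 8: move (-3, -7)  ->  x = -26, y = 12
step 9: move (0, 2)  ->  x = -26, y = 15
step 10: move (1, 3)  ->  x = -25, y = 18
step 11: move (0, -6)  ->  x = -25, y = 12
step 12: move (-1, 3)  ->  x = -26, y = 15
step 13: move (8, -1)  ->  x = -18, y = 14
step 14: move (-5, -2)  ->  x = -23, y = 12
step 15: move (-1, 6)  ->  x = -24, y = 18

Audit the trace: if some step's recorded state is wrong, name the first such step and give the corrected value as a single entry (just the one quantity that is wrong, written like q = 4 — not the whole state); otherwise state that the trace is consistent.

step 9, y = 14

Step 1: x = 4 + (-8) = -4, y = 9 + (1) = 10 — checks out.
Step 2: x = -4 + (-1) = -5, y = 10 + (5) = 15 — same as recorded.
Step 3: x = -5 + (3) = -2, y = 15 + (1) = 16 — checks out.
Step 4: x = -2 + (-7) = -9, y = 16 + (9) = 25 — verified.
Step 5: x = -9 + (-4) = -13, y = 25 + (-8) = 17 — verified.
Step 6: x = -13 + (-1) = -14, y = 17 + (7) = 24 — checks out.
Step 7: x = -14 + (-9) = -23, y = 24 + (-5) = 19 — in agreement.
Step 8: x = -23 + (-3) = -26, y = 19 + (-7) = 12 — consistent with the trace.
Step 9: x = -26 + (0) = -26, y = 12 + (2) = 14 — a discrepancy with the trace.
Step 9 is the first one off; corrected, y = 14.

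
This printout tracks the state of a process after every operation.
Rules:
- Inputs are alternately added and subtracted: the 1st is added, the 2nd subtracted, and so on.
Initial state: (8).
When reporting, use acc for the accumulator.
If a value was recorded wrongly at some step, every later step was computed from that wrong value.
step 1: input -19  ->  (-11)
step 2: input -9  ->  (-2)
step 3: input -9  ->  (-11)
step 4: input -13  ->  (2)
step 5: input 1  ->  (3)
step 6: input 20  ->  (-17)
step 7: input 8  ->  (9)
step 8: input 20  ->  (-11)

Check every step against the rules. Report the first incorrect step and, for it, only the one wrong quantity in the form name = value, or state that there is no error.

step 1: acc = 8 + -19 = -11 -> matches
step 2: acc = -11 - -9 = -2 -> consistent with the printout
step 3: acc = -2 + -9 = -11 -> confirmed correct
step 4: acc = -11 - -13 = 2 -> same as recorded
step 5: acc = 2 + 1 = 3 -> matches
step 6: acc = 3 - 20 = -17 -> exactly as logged
step 7: acc = -17 + 8 = -9 -> this is not what the printout shows
That makes step 7 the first incorrect line — acc = -9 is what it should show.

step 7, acc = -9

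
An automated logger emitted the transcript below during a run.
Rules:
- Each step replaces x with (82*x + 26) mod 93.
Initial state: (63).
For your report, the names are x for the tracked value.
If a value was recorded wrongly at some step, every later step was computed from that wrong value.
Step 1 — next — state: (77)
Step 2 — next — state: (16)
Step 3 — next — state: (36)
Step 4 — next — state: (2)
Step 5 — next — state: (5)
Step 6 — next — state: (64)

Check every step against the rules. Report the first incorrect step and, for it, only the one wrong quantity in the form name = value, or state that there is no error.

step 5, x = 4

Recomputing the run from the initial state:
step 1: x = 77
step 2: x = 16
step 3: x = 36
step 4: x = 2
step 5: x = 4
step 6: x = 75
The first disagreement with the transcript is at step 5, where the value should be x = 4.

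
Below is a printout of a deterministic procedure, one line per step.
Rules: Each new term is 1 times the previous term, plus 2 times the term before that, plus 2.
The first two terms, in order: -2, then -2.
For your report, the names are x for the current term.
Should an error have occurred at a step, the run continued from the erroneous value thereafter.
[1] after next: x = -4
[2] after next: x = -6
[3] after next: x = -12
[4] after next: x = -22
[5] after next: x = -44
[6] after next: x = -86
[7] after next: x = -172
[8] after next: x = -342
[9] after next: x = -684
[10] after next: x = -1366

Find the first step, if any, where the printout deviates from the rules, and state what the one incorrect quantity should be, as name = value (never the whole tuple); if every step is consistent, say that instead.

Recomputing the run from the initial state:
step 1: x = -4
step 2: x = -6
step 3: x = -12
step 4: x = -22
step 5: x = -44
step 6: x = -86
step 7: x = -172
step 8: x = -342
step 9: x = -684
step 10: x = -1366
This matches the printout at every step.

no error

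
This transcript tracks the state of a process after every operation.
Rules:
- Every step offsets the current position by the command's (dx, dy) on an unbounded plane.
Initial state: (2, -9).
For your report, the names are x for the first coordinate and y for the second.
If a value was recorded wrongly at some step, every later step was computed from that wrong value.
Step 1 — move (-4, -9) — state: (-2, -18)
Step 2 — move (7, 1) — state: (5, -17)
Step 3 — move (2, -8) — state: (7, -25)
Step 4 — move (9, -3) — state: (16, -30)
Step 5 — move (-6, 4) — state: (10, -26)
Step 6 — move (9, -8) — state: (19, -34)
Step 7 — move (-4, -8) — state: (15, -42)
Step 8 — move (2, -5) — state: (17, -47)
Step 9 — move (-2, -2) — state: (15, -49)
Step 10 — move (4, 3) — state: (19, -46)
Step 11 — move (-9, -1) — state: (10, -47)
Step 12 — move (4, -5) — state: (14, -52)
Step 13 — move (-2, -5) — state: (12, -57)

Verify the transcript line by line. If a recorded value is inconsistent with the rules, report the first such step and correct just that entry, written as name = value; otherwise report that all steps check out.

1. x = 2 + (-4) = -2, y = -9 + (-9) = -18 (agrees with the transcript)
2. x = -2 + (7) = 5, y = -18 + (1) = -17 (exactly as logged)
3. x = 5 + (2) = 7, y = -17 + (-8) = -25 (verified)
4. x = 7 + (9) = 16, y = -25 + (-3) = -28 (first mismatch against the transcript)
The earliest wrong entry is at step 4: it should read y = -28.

step 4, y = -28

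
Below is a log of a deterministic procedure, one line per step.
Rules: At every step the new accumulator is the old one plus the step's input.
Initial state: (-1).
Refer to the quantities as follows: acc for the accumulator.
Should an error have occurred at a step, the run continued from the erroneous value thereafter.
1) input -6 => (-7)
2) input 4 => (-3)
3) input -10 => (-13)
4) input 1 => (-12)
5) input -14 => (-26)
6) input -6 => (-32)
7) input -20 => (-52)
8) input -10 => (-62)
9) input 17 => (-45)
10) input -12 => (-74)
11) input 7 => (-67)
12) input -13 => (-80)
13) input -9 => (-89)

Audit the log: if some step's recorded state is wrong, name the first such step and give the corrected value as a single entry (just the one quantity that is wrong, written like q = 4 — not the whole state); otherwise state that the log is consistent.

Recomputing the run from the initial state:
step 1: acc = -7
step 2: acc = -3
step 3: acc = -13
step 4: acc = -12
step 5: acc = -26
step 6: acc = -32
step 7: acc = -52
step 8: acc = -62
step 9: acc = -45
step 10: acc = -57
step 11: acc = -50
step 12: acc = -63
step 13: acc = -72
The first disagreement with the log is at step 10, where the value should be acc = -57.

step 10, acc = -57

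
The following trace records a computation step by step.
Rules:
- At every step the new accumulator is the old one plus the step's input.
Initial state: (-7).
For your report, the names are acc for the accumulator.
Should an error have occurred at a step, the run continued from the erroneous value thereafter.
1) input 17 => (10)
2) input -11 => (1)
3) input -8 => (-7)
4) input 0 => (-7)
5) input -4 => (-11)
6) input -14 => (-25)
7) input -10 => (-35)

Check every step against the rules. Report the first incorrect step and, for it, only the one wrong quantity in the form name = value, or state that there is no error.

step 2, acc = -1

step 1: acc = -7 + 17 = 10 -> same as recorded
step 2: acc = 10 + -11 = -1 -> this is not what the trace shows
The audit stops at step 2: the recorded entry is wrong and should be acc = -1.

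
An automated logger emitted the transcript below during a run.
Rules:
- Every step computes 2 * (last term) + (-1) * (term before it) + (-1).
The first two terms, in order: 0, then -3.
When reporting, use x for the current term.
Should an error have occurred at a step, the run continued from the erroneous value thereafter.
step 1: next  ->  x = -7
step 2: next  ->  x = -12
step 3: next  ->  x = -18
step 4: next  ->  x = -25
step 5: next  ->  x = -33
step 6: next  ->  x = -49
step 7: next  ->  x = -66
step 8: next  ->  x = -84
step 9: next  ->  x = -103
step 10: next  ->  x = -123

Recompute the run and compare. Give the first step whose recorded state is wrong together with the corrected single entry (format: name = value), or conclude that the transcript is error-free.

Recomputing the run from the initial state:
step 1: x = -7
step 2: x = -12
step 3: x = -18
step 4: x = -25
step 5: x = -33
step 6: x = -42
step 7: x = -52
step 8: x = -63
step 9: x = -75
step 10: x = -88
The first disagreement with the transcript is at step 6, where the value should be x = -42.

step 6, x = -42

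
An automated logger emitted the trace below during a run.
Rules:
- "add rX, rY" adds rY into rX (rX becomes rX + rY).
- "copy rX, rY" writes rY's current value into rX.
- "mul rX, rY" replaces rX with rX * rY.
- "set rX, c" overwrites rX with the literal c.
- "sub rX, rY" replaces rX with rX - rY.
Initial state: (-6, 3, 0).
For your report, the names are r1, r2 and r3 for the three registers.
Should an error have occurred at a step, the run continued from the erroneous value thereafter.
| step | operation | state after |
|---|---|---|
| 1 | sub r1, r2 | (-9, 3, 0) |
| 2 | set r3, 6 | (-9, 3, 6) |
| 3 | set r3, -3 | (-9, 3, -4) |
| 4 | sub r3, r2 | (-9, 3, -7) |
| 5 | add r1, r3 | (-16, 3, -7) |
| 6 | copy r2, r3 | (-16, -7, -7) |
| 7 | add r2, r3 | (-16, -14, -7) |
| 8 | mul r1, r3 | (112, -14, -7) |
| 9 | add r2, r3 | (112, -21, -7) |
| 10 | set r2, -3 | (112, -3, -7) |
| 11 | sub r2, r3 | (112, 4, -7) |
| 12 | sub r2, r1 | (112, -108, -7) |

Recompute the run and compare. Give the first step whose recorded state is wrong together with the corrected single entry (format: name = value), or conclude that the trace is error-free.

Recomputing the run from the initial state:
step 1: r1 = -9, r2 = 3, r3 = 0
step 2: r1 = -9, r2 = 3, r3 = 6
step 3: r1 = -9, r2 = 3, r3 = -3
step 4: r1 = -9, r2 = 3, r3 = -6
step 5: r1 = -15, r2 = 3, r3 = -6
step 6: r1 = -15, r2 = -6, r3 = -6
step 7: r1 = -15, r2 = -12, r3 = -6
step 8: r1 = 90, r2 = -12, r3 = -6
step 9: r1 = 90, r2 = -18, r3 = -6
step 10: r1 = 90, r2 = -3, r3 = -6
step 11: r1 = 90, r2 = 3, r3 = -6
step 12: r1 = 90, r2 = -87, r3 = -6
The first disagreement with the trace is at step 3, where the value should be r3 = -3.

step 3, r3 = -3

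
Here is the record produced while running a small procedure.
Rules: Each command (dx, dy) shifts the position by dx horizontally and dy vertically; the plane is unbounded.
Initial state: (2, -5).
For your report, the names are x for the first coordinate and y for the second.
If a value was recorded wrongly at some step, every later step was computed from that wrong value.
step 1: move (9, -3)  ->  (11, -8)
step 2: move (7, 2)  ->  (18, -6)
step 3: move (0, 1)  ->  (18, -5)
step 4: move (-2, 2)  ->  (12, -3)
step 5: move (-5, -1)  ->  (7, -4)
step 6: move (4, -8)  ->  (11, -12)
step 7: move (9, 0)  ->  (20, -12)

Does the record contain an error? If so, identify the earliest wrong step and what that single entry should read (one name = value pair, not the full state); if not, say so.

step 4, x = 16

Recomputing the run from the initial state:
step 1: x = 11, y = -8
step 2: x = 18, y = -6
step 3: x = 18, y = -5
step 4: x = 16, y = -3
step 5: x = 11, y = -4
step 6: x = 15, y = -12
step 7: x = 24, y = -12
The first disagreement with the record is at step 4, where the value should be x = 16.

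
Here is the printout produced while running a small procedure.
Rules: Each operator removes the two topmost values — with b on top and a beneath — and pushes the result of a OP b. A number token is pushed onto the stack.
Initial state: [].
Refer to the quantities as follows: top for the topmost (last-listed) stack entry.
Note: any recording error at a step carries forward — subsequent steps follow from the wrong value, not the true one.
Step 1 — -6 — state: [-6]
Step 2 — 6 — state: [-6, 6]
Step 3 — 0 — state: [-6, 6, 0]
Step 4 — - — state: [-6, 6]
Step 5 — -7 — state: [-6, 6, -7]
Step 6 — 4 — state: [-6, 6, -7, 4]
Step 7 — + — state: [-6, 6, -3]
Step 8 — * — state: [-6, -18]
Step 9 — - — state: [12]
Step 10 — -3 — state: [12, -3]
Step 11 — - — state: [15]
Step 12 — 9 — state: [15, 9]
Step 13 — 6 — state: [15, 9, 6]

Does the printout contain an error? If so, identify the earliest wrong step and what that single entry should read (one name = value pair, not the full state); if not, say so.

no error

Recomputing the run from the initial state:
step 1: [-6]
step 2: [-6, 6]
step 3: [-6, 6, 0]
step 4: [-6, 6]
step 5: [-6, 6, -7]
step 6: [-6, 6, -7, 4]
step 7: [-6, 6, -3]
step 8: [-6, -18]
step 9: [12]
step 10: [12, -3]
step 11: [15]
step 12: [15, 9]
step 13: [15, 9, 6]
This matches the printout at every step.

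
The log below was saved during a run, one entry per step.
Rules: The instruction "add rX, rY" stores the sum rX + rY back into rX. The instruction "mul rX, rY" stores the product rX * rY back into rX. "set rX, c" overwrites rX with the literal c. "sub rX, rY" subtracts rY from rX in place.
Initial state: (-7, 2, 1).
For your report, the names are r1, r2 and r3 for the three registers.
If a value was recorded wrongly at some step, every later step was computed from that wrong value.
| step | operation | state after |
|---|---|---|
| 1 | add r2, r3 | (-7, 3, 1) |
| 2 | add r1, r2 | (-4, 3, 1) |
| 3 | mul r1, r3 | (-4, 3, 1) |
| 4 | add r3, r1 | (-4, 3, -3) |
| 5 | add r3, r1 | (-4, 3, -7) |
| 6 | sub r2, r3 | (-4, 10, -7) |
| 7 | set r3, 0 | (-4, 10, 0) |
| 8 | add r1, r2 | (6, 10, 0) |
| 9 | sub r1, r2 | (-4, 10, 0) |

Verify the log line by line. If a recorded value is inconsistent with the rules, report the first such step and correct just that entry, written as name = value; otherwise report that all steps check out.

Recomputing the run from the initial state:
step 1: r1 = -7, r2 = 3, r3 = 1
step 2: r1 = -4, r2 = 3, r3 = 1
step 3: r1 = -4, r2 = 3, r3 = 1
step 4: r1 = -4, r2 = 3, r3 = -3
step 5: r1 = -4, r2 = 3, r3 = -7
step 6: r1 = -4, r2 = 10, r3 = -7
step 7: r1 = -4, r2 = 10, r3 = 0
step 8: r1 = 6, r2 = 10, r3 = 0
step 9: r1 = -4, r2 = 10, r3 = 0
This matches the log at every step.

no error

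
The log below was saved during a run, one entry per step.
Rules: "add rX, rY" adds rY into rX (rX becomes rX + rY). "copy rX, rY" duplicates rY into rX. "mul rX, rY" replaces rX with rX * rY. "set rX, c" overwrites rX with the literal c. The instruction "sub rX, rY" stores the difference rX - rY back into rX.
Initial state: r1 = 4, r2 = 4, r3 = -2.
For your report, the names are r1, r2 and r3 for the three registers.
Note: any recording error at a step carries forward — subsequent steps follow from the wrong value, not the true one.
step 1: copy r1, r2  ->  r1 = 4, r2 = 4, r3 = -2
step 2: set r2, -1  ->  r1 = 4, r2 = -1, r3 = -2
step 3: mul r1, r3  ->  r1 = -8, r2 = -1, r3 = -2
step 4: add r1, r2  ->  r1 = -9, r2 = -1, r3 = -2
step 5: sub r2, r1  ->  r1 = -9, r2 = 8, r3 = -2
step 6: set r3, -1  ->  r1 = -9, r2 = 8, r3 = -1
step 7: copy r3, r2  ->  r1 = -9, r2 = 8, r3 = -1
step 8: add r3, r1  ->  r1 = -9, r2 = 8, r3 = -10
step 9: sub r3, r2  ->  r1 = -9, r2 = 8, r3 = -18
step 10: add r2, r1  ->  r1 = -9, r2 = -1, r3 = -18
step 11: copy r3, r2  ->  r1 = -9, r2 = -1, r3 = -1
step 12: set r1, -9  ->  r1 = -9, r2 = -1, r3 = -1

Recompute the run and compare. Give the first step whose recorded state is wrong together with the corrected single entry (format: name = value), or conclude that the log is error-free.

1. r1 = 4 (consistent with the log)
2. r2 = -1 (exactly as logged)
3. r1 = 4 * -2 = -8 (checks out)
4. r1 = -8 + -1 = -9 (matches)
5. r2 = -1 - -9 = 8 (exactly as logged)
6. r3 = -1 (same as recorded)
7. r3 = 8 (first mismatch against the log)
The audit stops at step 7: the recorded entry is wrong and should be r3 = 8.

step 7, r3 = 8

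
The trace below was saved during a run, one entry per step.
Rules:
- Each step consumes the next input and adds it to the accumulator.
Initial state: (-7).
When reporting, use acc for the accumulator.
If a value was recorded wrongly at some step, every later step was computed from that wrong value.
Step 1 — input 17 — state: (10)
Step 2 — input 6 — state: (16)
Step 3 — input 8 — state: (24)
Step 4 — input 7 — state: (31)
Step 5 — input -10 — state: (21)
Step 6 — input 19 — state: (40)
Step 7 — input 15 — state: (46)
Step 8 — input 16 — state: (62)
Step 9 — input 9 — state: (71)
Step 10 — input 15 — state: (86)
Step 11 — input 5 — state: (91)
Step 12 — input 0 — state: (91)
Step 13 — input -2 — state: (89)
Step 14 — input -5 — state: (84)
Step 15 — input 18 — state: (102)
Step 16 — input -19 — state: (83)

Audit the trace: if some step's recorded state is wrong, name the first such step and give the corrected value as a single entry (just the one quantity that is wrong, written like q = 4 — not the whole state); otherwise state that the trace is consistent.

step 7, acc = 55

Step 1: acc = -7 + 17 = 10 — exactly as logged.
Step 2: acc = 10 + 6 = 16 — same as recorded.
Step 3: acc = 16 + 8 = 24 — same as recorded.
Step 4: acc = 24 + 7 = 31 — same as recorded.
Step 5: acc = 31 + -10 = 21 — checks out.
Step 6: acc = 21 + 19 = 40 — checks out.
Step 7: acc = 40 + 15 = 55 — the entry is off here.
The earliest wrong entry is at step 7: it should read acc = 55.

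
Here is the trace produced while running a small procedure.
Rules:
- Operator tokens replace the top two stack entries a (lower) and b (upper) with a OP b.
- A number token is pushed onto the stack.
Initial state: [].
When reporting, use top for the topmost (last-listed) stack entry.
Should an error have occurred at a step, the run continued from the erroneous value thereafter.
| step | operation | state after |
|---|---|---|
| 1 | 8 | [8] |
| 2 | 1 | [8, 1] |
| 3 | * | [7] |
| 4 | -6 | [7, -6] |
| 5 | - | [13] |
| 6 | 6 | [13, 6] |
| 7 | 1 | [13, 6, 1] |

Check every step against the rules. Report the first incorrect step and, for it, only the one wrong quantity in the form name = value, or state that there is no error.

Recomputing the run from the initial state:
step 1: [8]
step 2: [8, 1]
step 3: [8]
step 4: [8, -6]
step 5: [14]
step 6: [14, 6]
step 7: [14, 6, 1]
The first disagreement with the trace is at step 3, where the value should be top = 8.

step 3, top = 8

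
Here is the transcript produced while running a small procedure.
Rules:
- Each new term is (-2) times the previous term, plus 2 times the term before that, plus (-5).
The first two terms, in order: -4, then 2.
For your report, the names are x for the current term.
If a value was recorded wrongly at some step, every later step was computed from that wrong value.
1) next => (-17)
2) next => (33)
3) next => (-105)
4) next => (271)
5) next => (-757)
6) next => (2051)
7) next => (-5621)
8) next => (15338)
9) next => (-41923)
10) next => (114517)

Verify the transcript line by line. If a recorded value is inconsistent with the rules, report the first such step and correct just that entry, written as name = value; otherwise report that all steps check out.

Step 1: x = -2*(2) + (2)*(-4) + (-5) = -17 — matches.
Step 2: x = -2*(-17) + (2)*(2) + (-5) = 33 — exactly as logged.
Step 3: x = -2*(33) + (2)*(-17) + (-5) = -105 — consistent with the transcript.
Step 4: x = -2*(-105) + (2)*(33) + (-5) = 271 — in agreement.
Step 5: x = -2*(271) + (2)*(-105) + (-5) = -757 — confirmed correct.
Step 6: x = -2*(-757) + (2)*(271) + (-5) = 2051 — confirmed correct.
Step 7: x = -2*(2051) + (2)*(-757) + (-5) = -5621 — in agreement.
Step 8: x = -2*(-5621) + (2)*(2051) + (-5) = 15339 — a discrepancy with the transcript.
So the first discrepancy is step 8, where the right value is x = 15339.

step 8, x = 15339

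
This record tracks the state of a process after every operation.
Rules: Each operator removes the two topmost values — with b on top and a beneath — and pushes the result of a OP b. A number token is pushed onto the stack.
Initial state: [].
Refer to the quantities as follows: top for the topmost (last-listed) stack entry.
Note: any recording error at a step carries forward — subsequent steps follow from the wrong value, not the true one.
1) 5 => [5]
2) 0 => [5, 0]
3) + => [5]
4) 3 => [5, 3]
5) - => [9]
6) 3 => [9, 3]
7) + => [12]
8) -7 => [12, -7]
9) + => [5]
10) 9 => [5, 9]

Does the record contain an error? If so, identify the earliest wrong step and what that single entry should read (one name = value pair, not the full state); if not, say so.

Recomputing the run from the initial state:
step 1: [5]
step 2: [5, 0]
step 3: [5]
step 4: [5, 3]
step 5: [2]
step 6: [2, 3]
step 7: [5]
step 8: [5, -7]
step 9: [-2]
step 10: [-2, 9]
The first disagreement with the record is at step 5, where the value should be top = 2.

step 5, top = 2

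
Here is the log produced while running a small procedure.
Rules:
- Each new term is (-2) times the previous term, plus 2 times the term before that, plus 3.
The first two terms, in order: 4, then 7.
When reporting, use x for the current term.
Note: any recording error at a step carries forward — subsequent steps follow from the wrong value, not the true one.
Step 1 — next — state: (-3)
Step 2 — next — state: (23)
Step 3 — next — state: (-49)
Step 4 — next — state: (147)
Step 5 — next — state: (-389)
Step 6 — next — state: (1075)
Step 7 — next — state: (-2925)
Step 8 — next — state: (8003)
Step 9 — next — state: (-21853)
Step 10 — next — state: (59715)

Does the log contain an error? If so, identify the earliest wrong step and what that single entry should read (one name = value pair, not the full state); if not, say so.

no error

Recomputing the run from the initial state:
step 1: x = -3
step 2: x = 23
step 3: x = -49
step 4: x = 147
step 5: x = -389
step 6: x = 1075
step 7: x = -2925
step 8: x = 8003
step 9: x = -21853
step 10: x = 59715
This matches the log at every step.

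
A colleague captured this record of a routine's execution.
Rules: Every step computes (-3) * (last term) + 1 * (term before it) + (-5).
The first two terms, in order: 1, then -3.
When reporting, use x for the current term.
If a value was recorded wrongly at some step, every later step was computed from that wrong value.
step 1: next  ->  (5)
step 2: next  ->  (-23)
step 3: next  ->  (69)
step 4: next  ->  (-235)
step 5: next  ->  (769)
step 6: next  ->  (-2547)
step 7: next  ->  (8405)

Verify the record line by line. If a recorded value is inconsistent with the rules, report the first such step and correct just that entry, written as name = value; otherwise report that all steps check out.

Step 1: x = -3*(-3) + (1)*(1) + (-5) = 5 — matches.
Step 2: x = -3*(5) + (1)*(-3) + (-5) = -23 — exactly as logged.
Step 3: x = -3*(-23) + (1)*(5) + (-5) = 69 — exactly as logged.
Step 4: x = -3*(69) + (1)*(-23) + (-5) = -235 — no discrepancy.
Step 5: x = -3*(-235) + (1)*(69) + (-5) = 769 — confirmed correct.
Step 6: x = -3*(769) + (1)*(-235) + (-5) = -2547 — verified.
Step 7: x = -3*(-2547) + (1)*(769) + (-5) = 8405 — verified.
The recomputation confirms every line.

no error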